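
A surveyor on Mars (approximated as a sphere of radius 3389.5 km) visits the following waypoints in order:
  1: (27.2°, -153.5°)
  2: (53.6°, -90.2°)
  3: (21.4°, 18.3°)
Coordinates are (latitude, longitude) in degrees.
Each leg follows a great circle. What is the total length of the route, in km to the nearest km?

Leg 1→2: central angle 0.9209 rad, distance 3121.6 km.
Leg 2→3: central angle 1.4521 rad, distance 4922.0 km.
Total: 3121.6 + 4922.0 ≈ 8044 km.

8044 km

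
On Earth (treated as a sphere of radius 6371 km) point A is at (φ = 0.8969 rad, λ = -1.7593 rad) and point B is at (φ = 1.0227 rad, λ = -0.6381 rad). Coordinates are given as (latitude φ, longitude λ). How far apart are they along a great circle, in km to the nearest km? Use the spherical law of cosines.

With latitudes φ₁ = 51.389°, φ₂ = 58.596° and longitude difference Δλ = 64.240°:
cos c = sin φ₁ sin φ₂ + cos φ₁ cos φ₂ cos Δλ = (0.7814)(0.8535) + (0.6240)(0.5211)(0.4346) = 0.80825,
so c = arccos(0.80825) = 0.62962 rad.
Distance = R·c = 6371 × 0.6296 ≈ 4011 km.

4011 km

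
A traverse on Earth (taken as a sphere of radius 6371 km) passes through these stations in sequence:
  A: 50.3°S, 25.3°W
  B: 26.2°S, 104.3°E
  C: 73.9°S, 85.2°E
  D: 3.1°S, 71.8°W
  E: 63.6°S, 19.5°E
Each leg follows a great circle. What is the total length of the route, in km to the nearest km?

Leg A→B: central angle 1.5964 rad, distance 10170.9 km.
Leg B→C: central angle 0.8509 rad, distance 5421.0 km.
Leg C→D: central angle 1.7752 rad, distance 11309.5 km.
Leg D→E: central angle 1.5324 rad, distance 9763.1 km.
Total: 10170.9 + 5421.0 + 11309.5 + 9763.1 ≈ 36664 km.

36664 km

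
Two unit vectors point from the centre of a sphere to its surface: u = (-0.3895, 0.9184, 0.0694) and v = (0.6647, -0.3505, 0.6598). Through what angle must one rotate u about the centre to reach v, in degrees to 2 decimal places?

u·v = -0.5350; |u| = 1.0000, |v| = 1.0000.
cos θ = (u·v)/(|u||v|) = -0.5350, so θ = 122.34°.

122.34°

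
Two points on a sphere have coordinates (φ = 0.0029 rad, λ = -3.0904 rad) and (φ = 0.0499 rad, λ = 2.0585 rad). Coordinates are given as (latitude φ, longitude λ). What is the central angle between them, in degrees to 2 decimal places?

Let φ₁ = 0.0029 rad, φ₂ = 0.0499 rad, and Δλ = -1.1343 rad.
cos c = sin φ₁ sin φ₂ + cos φ₁ cos φ₂ cos Δλ = (0.0029)(0.0499) + (1.0000)(0.9988)(0.4228) = 0.42240,
so c = arccos(0.42240) = 1.13471 rad.
So the angular separation is 65.01°.

65.01°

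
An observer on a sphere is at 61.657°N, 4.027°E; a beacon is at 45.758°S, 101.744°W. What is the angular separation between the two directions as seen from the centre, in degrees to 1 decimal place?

Let φ₁ = 1.0761 rad, φ₂ = -0.7986 rad, and Δλ = -1.8461 rad.
Haversine: a = sin²(Δφ/2) + cos φ₁ cos φ₂ sin²(Δλ/2) = 0.6496 + (0.4747)(0.6977)(0.6359) = 0.86027.
Central angle c = 2·arcsin(√a) = 2.37538 rad.
So the angular separation is 136.1°.

136.1°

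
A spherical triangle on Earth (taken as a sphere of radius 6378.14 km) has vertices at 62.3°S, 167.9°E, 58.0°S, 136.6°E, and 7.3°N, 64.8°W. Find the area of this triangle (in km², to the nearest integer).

10400703 km²

Side lengths (central angles): a = 2.2107, b = 1.9735, c = 0.2790 rad; semiperimeter s = 2.2316.
By l'Huilier's theorem, tan(E/4) = √[tan(s/2) tan((s−a)/2) tan((s−b)/2) tan((s−c)/2)], giving spherical excess E = 0.2557 rad.
Area = E·R² = 0.2557 × (6378.14)² ≈ 10400703 km².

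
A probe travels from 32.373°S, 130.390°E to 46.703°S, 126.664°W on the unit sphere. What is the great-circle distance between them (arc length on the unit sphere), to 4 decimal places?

Let φ₁ = -0.5650 rad, φ₂ = -0.8151 rad, and Δλ = 1.7967 rad.
cos c = sin φ₁ sin φ₂ + cos φ₁ cos φ₂ cos Δλ = (-0.5354)(-0.7278) + (0.8446)(0.6858)(-0.2240) = 0.25993,
so c = arccos(0.25993) = 1.30785 rad.
On the unit sphere the arc length equals the central angle: 1.3078.

1.3078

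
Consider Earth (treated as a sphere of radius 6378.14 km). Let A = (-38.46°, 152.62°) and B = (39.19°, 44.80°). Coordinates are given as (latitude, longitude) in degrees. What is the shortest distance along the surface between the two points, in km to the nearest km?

Let φ₁ = -0.6713 rad, φ₂ = 0.6840 rad, and Δλ = -1.8818 rad.
Haversine: a = sin²(Δφ/2) + cos φ₁ cos φ₂ sin²(Δλ/2) = 0.3931 + (0.7830)(0.7751)(0.6530) = 0.78937.
Central angle c = 2·arcsin(√a) = 2.18799 rad.
Distance = R·c = 6378.14 × 2.1880 ≈ 13955 km.

13955 km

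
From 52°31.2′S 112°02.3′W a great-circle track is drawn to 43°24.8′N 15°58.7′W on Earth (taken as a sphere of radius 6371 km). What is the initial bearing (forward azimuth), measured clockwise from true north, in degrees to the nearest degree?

Δλ = 96.060° = 1.6766 rad.
y = sin Δλ · cos φ₂ = (0.9944)(0.7264) = 0.7224
x = cos φ₁ sin φ₂ − sin φ₁ cos φ₂ cos Δλ = (0.6085)(0.6873) − (-0.7936)(0.7264)(-0.1056) = 0.3573
θ = atan2(y, x) = 63.68°, so the bearing is 64°.

64°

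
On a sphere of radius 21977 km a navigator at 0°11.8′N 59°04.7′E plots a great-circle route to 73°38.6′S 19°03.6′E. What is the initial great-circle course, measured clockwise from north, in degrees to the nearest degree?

With φ₁ = 0.0034, φ₂ = -1.2853, Δλ = -0.6985 rad, the forward-azimuth formula gives
θ = atan2( sin Δλ cos φ₂ , cos φ₁ sin φ₂ − sin φ₁ cos φ₂ cos Δλ ) = atan2(-0.1811, -0.9603) = -169.32°.
Adding 360° brings this into [0°, 360°): 191°.

191°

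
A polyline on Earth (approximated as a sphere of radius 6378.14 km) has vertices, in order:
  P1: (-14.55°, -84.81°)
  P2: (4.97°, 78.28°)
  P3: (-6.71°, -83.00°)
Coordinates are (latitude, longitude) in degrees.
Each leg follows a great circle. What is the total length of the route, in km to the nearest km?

Leg P1→P2: central angle 2.8064 rad, distance 17899.9 km.
Leg P2→P3: central angle 2.8152 rad, distance 17955.6 km.
Total: 17899.9 + 17955.6 ≈ 35855 km.

35855 km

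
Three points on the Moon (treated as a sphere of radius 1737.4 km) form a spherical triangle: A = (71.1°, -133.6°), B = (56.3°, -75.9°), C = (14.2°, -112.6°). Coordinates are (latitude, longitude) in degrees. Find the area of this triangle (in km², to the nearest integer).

711691 km²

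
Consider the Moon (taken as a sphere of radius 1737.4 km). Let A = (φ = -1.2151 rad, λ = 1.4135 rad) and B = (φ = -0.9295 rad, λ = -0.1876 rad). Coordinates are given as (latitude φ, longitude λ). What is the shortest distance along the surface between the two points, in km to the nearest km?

With latitudes φ₁ = -69.620°, φ₂ = -53.256° and longitude difference Δλ = -91.736°:
cos c = sin φ₁ sin φ₂ + cos φ₁ cos φ₂ cos Δλ = (-0.9374)(-0.8013) + (0.3482)(0.5982)(-0.0303) = 0.74485,
so c = arccos(0.74485) = 0.73049 rad.
Distance = R·c = 1737.4 × 0.7305 ≈ 1269 km.

1269 km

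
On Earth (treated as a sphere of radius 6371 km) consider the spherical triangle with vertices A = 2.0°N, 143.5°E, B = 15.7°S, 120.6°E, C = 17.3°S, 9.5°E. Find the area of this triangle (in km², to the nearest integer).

8850009 km²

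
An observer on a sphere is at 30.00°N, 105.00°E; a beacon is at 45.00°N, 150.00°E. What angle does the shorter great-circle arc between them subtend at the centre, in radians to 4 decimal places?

Let φ₁ = 0.5236 rad, φ₂ = 0.7854 rad, and Δλ = 0.7854 rad.
cos c = sin φ₁ sin φ₂ + cos φ₁ cos φ₂ cos Δλ = (0.5000)(0.7071) + (0.8660)(0.7071)(0.7071) = 0.78657,
so c = arccos(0.78657) = 0.66557 rad.
So the angular separation is 0.6656 rad.

0.6656 rad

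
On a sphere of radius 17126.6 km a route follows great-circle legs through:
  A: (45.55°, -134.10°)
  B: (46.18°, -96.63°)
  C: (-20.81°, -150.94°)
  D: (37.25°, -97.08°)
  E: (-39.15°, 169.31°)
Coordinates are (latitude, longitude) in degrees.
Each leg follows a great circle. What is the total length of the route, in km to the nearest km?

Leg A→B: central angle 0.4513 rad, distance 7728.6 km.
Leg B→C: central angle 1.4492 rad, distance 24820.6 km.
Leg C→D: central angle 1.3451 rad, distance 23037.0 km.
Leg D→E: central angle 2.0054 rad, distance 34345.1 km.
Total: 7728.6 + 24820.6 + 23037.0 + 34345.1 ≈ 89931 km.

89931 km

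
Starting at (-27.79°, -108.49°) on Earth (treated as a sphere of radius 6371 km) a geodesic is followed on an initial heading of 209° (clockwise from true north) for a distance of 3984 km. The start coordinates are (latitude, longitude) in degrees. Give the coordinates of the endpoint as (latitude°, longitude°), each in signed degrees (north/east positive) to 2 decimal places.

-56.19°, -139.16°

Angular distance δ = d/R = 3984/6371 = 0.62533 rad; initial bearing θ = 3.6477 rad.
sin φ₂ = sin φ₁ cos δ + cos φ₁ sin δ cos θ = (-0.4662)(0.8108) + (0.8847)(0.5854)(-0.8746) = -0.8309, so φ₂ = -56.19°.
Δλ = atan2(sin θ sin δ cos φ₁, cos δ − sin φ₁ sin φ₂) = atan2(-0.2511, 0.4234) = -30.669°.
λ₂ = -108.490° − 30.669° = -139.16°.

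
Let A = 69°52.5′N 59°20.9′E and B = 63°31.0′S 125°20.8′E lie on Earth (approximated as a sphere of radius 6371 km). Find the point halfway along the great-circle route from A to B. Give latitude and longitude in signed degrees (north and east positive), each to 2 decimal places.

3.78°, 97.13°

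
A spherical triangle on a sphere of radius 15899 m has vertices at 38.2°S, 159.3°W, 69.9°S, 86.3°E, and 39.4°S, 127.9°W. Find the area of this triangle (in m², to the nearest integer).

65821081 m²

Side lengths (central angles): a = 1.1849, b = 0.4255, c = 1.0824 rad; semiperimeter s = 1.3464.
By l'Huilier's theorem, tan(E/4) = √[tan(s/2) tan((s−a)/2) tan((s−b)/2) tan((s−c)/2)], giving spherical excess E = 0.2604 rad.
Area = E·R² = 0.2604 × (15899)² ≈ 65821081 m².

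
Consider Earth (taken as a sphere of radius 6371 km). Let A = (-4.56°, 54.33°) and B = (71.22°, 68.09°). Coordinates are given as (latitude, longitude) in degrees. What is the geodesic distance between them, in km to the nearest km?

8487 km

Let φ₁ = -0.0796 rad, φ₂ = 1.2430 rad, and Δλ = 0.2402 rad.
cos c = sin φ₁ sin φ₂ + cos φ₁ cos φ₂ cos Δλ = (-0.0795)(0.9468) + (0.9968)(0.3219)(0.9713) = 0.23644,
so c = arccos(0.23644) = 1.33210 rad.
Distance = R·c = 6371 × 1.3321 ≈ 8487 km.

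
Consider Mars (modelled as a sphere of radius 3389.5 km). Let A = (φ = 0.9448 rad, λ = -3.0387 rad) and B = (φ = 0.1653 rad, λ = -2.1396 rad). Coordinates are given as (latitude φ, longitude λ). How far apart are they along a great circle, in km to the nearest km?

In radians: φ₁ = 0.9448, φ₂ = 0.1653, Δλ = 51.515° = 0.8991 rad.
cos c = sin φ₁ sin φ₂ + cos φ₁ cos φ₂ cos Δλ = (0.8104)(0.1645) + (0.5859)(0.9864)(0.6223) = 0.49299,
so c = arccos(0.49299) = 1.05527 rad.
Distance = R·c = 3389.5 × 1.0553 ≈ 3577 km.

3577 km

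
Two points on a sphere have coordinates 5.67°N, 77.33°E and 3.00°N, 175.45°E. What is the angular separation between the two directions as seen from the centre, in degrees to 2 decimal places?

97.77°

In radians: φ₁ = 0.0990, φ₂ = 0.0524, Δλ = 98.120° = 1.7125 rad.
Haversine: a = sin²(Δφ/2) + cos φ₁ cos φ₂ sin²(Δλ/2) = 0.0005 + (0.9951)(0.9986)(0.5706) = 0.56760.
Central angle c = 2·arcsin(√a) = 1.70640 rad.
So the angular separation is 97.77°.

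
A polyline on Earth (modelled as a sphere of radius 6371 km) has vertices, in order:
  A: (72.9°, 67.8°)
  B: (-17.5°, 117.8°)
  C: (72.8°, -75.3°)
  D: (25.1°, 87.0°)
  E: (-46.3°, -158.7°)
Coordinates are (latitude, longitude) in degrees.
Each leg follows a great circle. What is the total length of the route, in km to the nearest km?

Leg A→B: central angle 1.6782 rad, distance 10691.5 km.
Leg B→C: central angle 2.1675 rad, distance 13809.3 km.
Leg C→D: central angle 1.4201 rad, distance 9047.5 km.
Leg D→E: central angle 2.1702 rad, distance 13826.3 km.
Total: 10691.5 + 13809.3 + 9047.5 + 13826.3 ≈ 47375 km.

47375 km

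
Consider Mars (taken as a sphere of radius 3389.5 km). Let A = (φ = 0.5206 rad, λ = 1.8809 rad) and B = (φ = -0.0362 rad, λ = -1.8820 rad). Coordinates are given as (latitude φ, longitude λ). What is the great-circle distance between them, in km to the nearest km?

8063 km

Let φ₁ = 0.5206 rad, φ₂ = -0.0362 rad, and Δλ = 2.5203 rad.
cos c = sin φ₁ sin φ₂ + cos φ₁ cos φ₂ cos Δλ = (0.4974)(-0.0362) + (0.8675)(0.9993)(-0.8131) = -0.72294,
so c = arccos(-0.72294) = 2.37884 rad.
Distance = R·c = 3389.5 × 2.3788 ≈ 8063 km.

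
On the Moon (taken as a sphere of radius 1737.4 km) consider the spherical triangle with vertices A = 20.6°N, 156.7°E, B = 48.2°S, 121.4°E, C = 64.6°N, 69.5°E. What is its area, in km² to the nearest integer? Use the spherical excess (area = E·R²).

Side lengths (central angles): a = 2.0909, b = 1.2266, c = 1.3213 rad; semiperimeter s = 2.3194.
By l'Huilier's theorem, tan(E/4) = √[tan(s/2) tan((s−a)/2) tan((s−b)/2) tan((s−c)/2)], giving spherical excess E = 1.1489 rad.
Area = E·R² = 1.1489 × (1737.4)² ≈ 3468006 km².

3468006 km²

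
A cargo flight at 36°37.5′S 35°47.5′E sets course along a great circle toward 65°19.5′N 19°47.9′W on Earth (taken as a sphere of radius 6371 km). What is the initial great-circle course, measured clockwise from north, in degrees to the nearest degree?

338°

Δλ = -55.590° = -0.9702 rad.
y = sin Δλ · cos φ₂ = (-0.8250)(0.4175) = -0.3444
x = cos φ₁ sin φ₂ − sin φ₁ cos φ₂ cos Δλ = (0.8026)(0.9087) − (-0.5966)(0.4175)(0.5651) = 0.8700
θ = atan2(y, x) = -21.60°; adding 360° gives 338°.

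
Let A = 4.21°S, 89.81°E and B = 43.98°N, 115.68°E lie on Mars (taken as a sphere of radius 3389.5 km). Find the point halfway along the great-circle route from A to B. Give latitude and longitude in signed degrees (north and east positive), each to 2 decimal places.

20.35°, 100.62°

The central angle between A and B is δ = 0.9338 rad.
With f = 0.5, the slerp weights are sin((1−f)δ)/sin δ = 0.5599 and sin(fδ)/sin δ = 0.5599.
Weighted sum of the unit vectors: (0.5599)·(0.0033,0.9973,-0.0734) + (0.5599)·(-0.3118,0.6485,0.6944) = (-0.1728, 0.9215, 0.3477).
Converting back: φ = atan2(z, √(x²+y²)) = 20.35°, λ = atan2(y, x) = 100.62°.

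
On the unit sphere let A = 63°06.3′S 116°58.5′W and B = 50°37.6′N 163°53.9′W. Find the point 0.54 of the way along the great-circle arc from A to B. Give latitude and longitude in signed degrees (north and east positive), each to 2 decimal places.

The central angle between A and B is δ = 2.0868 rad.
With f = 0.54, the slerp weights are sin((1−f)δ)/sin δ = 0.9418 and sin(fδ)/sin δ = 1.0383.
Weighted sum of the unit vectors: (0.9418)·(-0.2052,-0.4031,-0.8918) + (1.0383)·(-0.6095,-0.1759,0.7730) = (-0.8261, -0.5623, -0.0373).
Converting back: φ = atan2(z, √(x²+y²)) = -2.14°, λ = atan2(y, x) = -145.75°.

-2.14°, -145.75°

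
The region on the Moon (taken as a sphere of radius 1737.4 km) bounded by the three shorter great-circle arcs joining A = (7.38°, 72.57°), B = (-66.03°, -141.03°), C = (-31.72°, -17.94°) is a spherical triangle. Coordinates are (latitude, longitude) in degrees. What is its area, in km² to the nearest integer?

Side lengths (central angles): a = 1.2747, b = 1.6459, c = 2.0409 rad; semiperimeter s = 2.4808.
By l'Huilier's theorem, tan(E/4) = √[tan(s/2) tan((s−a)/2) tan((s−b)/2) tan((s−c)/2)], giving spherical excess E = 1.6785 rad.
Area = E·R² = 1.6785 × (1737.4)² ≈ 5066785 km².

5066785 km²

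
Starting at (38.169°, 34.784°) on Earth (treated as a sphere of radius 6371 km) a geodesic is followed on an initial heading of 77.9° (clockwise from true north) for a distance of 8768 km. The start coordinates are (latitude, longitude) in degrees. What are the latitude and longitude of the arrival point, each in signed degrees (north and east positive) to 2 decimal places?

Angular distance δ = d/R = 8768/6371 = 1.37624 rad; initial bearing θ = 1.3596 rad.
sin φ₂ = sin φ₁ cos δ + cos φ₁ sin δ cos θ = (0.6180)(0.1933) + (0.7862)(0.9811)(0.2096) = 0.2812, so φ₂ = 16.33°.
Δλ = atan2(sin θ sin δ cos φ₁, cos δ − sin φ₁ sin φ₂) = atan2(0.7542, 0.0196) = 88.513°.
λ₂ = 34.784° + 88.513° = 123.30°.

16.33°, 123.30°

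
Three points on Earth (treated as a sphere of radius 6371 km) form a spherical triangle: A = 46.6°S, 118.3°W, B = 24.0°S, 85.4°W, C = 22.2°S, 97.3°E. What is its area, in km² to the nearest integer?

22305283 km²

Side lengths (central angles): a = 2.3340, b = 1.8160, c = 0.6049 rad; semiperimeter s = 2.3774.
By l'Huilier's theorem, tan(E/4) = √[tan(s/2) tan((s−a)/2) tan((s−b)/2) tan((s−c)/2)], giving spherical excess E = 0.5495 rad.
Area = E·R² = 0.5495 × (6371)² ≈ 22305283 km².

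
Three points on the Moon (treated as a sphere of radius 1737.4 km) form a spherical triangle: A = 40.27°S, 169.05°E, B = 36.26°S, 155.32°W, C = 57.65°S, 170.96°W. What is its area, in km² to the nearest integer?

Side lengths (central angles): a = 0.4149, b = 0.3771, c = 0.4899 rad; semiperimeter s = 0.6410.
By l'Huilier's theorem, tan(E/4) = √[tan(s/2) tan((s−a)/2) tan((s−b)/2) tan((s−c)/2)], giving spherical excess E = 0.0778 rad.
Area = E·R² = 0.0778 × (1737.4)² ≈ 234813 km².

234813 km²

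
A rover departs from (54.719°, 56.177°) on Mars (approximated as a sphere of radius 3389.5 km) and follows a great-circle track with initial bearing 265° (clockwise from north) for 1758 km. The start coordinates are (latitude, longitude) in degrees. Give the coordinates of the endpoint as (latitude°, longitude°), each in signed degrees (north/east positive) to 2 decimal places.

43.16°, 13.57°

Angular distance δ = d/R = 1758/3389.5 = 0.51866 rad; initial bearing θ = 4.6251 rad.
sin φ₂ = sin φ₁ cos δ + cos φ₁ sin δ cos θ = (0.8163)(0.8685) + (0.5776)(0.4957)(-0.0872) = 0.6840, so φ₂ = 43.16°.
Δλ = atan2(sin θ sin δ cos φ₁, cos δ − sin φ₁ sin φ₂) = atan2(-0.2852, 0.3101) = -42.608°.
λ₂ = 56.177° − 42.608° = 13.57°.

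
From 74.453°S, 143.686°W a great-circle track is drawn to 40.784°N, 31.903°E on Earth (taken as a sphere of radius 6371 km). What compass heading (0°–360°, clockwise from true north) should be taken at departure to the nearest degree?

With φ₁ = -1.2994, φ₂ = 0.7118, Δλ = 3.0646 rad, the forward-azimuth formula gives
θ = atan2( sin Δλ cos φ₂ , cos φ₁ sin φ₂ − sin φ₁ cos φ₂ cos Δλ ) = atan2(0.0582, -0.5522) = 173.98°.
So the initial bearing is 174°.

174°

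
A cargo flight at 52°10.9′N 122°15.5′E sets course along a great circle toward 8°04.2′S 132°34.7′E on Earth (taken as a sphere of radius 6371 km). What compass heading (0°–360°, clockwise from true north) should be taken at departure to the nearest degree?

168°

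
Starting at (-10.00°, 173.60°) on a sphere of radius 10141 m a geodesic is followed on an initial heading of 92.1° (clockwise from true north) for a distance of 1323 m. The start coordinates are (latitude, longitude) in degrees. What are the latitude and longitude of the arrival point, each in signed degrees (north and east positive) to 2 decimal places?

-10.19°, -178.81°

Angular distance δ = d/R = 1323/10141 = 0.13046 rad; initial bearing θ = 1.6074 rad.
sin φ₂ = sin φ₁ cos δ + cos φ₁ sin δ cos θ = (-0.1736)(0.9915) + (0.9848)(0.1301)(-0.0366) = -0.1769, so φ₂ = -10.19°.
Δλ = atan2(sin θ sin δ cos φ₁, cos δ − sin φ₁ sin φ₂) = atan2(0.1280, 0.9608) = 7.590°.
λ₂ = 173.600° + 7.590° = 181.19° → -178.81° after wrapping to (−180°, 180°].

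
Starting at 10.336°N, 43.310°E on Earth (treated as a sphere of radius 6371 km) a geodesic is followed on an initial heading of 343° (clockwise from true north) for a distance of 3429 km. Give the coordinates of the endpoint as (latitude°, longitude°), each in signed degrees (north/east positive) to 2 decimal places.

39.52°, 32.11°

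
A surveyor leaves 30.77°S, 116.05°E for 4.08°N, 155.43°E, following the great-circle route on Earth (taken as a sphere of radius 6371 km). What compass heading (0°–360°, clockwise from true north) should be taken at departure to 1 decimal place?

Δλ = 39.380° = 0.6873 rad.
y = sin Δλ · cos φ₂ = (0.6345)(0.9975) = 0.6329
x = cos φ₁ sin φ₂ − sin φ₁ cos φ₂ cos Δλ = (0.8592)(0.0711) − (-0.5116)(0.9975)(0.7730) = 0.4556
θ = atan2(y, x) = 54.25°, so the bearing is 54.3°.

54.3°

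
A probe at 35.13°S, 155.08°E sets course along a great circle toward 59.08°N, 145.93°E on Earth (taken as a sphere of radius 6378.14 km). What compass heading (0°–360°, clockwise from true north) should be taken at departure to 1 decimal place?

Δλ = -9.150° = -0.1597 rad.
y = sin Δλ · cos φ₂ = (-0.1590)(0.5138) = -0.0817
x = cos φ₁ sin φ₂ − sin φ₁ cos φ₂ cos Δλ = (0.8178)(0.8579) − (-0.5754)(0.5138)(0.9873) = 0.9935
θ = atan2(y, x) = -4.70°; adding 360° gives 355.3°.

355.3°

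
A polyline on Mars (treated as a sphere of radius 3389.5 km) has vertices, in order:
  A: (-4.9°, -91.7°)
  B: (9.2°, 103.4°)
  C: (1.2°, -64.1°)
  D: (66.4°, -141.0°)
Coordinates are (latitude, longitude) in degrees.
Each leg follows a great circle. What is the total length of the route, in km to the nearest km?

Leg A→B: central angle 2.8696 rad, distance 9726.4 km.
Leg B→C: central angle 2.8584 rad, distance 9688.7 km.
Leg C→D: central angle 1.4607 rad, distance 4950.9 km.
Total: 9726.4 + 9688.7 + 4950.9 ≈ 24366 km.

24366 km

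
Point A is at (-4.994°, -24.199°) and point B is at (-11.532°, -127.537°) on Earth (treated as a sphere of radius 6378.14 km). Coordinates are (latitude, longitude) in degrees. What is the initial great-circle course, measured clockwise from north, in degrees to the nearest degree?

Δλ = -103.338° = -1.8036 rad.
y = sin Δλ · cos φ₂ = (-0.9730)(0.9798) = -0.9534
x = cos φ₁ sin φ₂ − sin φ₁ cos φ₂ cos Δλ = (0.9962)(-0.1999) − (-0.0871)(0.9798)(-0.2307) = -0.2188
θ = atan2(y, x) = -102.93°; adding 360° gives 257°.

257°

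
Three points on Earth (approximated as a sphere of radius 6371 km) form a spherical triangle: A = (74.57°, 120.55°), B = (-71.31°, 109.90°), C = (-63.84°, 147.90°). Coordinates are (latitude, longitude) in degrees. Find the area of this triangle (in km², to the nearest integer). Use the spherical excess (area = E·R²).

Side lengths (central angles): a = 0.2782, b = 2.4357, c = 2.5487 rad; semiperimeter s = 2.6313.
By l'Huilier's theorem, tan(E/4) = √[tan(s/2) tan((s−a)/2) tan((s−b)/2) tan((s−c)/2)], giving spherical excess E = 0.7636 rad.
Area = E·R² = 0.7636 × (6371)² ≈ 30993766 km².

30993766 km²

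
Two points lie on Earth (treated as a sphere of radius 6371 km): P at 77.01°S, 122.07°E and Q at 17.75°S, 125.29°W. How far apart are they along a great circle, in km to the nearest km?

In radians: φ₁ = -1.3441, φ₂ = -0.3098, Δλ = 112.640° = 1.9659 rad.
cos c = sin φ₁ sin φ₂ + cos φ₁ cos φ₂ cos Δλ = (-0.9744)(-0.3049) + (0.2248)(0.9524)(-0.3849) = 0.21465,
so c = arccos(0.21465) = 1.35446 rad.
Distance = R·c = 6371 × 1.3545 ≈ 8629 km.

8629 km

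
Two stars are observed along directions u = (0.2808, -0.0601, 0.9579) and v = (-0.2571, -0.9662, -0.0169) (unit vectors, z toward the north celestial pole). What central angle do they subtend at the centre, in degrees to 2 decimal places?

u·v = -0.0303; |u| = 1.0000, |v| = 1.0000.
cos θ = (u·v)/(|u||v|) = -0.0303, so θ = 91.74°.

91.74°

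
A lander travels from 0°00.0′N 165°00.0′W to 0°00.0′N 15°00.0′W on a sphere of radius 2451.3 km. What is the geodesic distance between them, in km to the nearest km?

With latitudes φ₁ = 0.000°, φ₂ = 0.000° and longitude difference Δλ = 150.000°:
Haversine: a = sin²(Δφ/2) + cos φ₁ cos φ₂ sin²(Δλ/2) = 0.0000 + (1.0000)(1.0000)(0.9330) = 0.93301.
Central angle c = 2·arcsin(√a) = 2.61799 rad.
Distance = R·c = 2451.3 × 2.6180 ≈ 6417 km.

6417 km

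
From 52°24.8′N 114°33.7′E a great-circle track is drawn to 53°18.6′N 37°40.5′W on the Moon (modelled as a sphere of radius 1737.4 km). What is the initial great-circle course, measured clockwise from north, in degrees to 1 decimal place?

Δλ = -152.237° = -2.6570 rad.
y = sin Δλ · cos φ₂ = (-0.4658)(0.5975) = -0.2783
x = cos φ₁ sin φ₂ − sin φ₁ cos φ₂ cos Δλ = (0.6100)(0.8019) − (0.7924)(0.5975)(-0.8849) = 0.9081
θ = atan2(y, x) = -17.04°; adding 360° gives 343.0°.

343.0°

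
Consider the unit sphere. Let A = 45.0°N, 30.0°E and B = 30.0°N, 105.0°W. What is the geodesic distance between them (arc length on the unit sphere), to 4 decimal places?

1.6503

With latitudes φ₁ = 45.000°, φ₂ = 30.000° and longitude difference Δλ = -135.000°:
cos c = sin φ₁ sin φ₂ + cos φ₁ cos φ₂ cos Δλ = (0.7071)(0.5000) + (0.7071)(0.8660)(-0.7071) = -0.07946,
so c = arccos(-0.07946) = 1.65034 rad.
On the unit sphere the arc length equals the central angle: 1.6503.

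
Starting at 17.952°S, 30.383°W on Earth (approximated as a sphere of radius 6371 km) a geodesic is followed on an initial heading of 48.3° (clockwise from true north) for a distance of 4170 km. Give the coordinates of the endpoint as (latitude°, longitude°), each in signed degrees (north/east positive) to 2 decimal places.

8.09°, -3.05°

Angular distance δ = d/R = 4170/6371 = 0.65453 rad; initial bearing θ = 0.8430 rad.
sin φ₂ = sin φ₁ cos δ + cos φ₁ sin δ cos θ = (-0.3082)(0.7933) + (0.9513)(0.6088)(0.6652) = 0.1407, so φ₂ = 8.09°.
Δλ = atan2(sin θ sin δ cos φ₁, cos δ − sin φ₁ sin φ₂) = atan2(0.4324, 0.8367) = 27.330°.
λ₂ = -30.383° + 27.330° = -3.05°.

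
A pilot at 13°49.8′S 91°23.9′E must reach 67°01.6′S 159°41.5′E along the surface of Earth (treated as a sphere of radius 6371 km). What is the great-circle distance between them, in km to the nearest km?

7660 km

In radians: φ₁ = -0.2414, φ₂ = -1.1698, Δλ = 68.293° = 1.1919 rad.
cos c = sin φ₁ sin φ₂ + cos φ₁ cos φ₂ cos Δλ = (-0.2390)(-0.9207) + (0.9710)(0.3903)(0.3699) = 0.36025,
so c = arccos(0.36025) = 1.20226 rad.
Distance = R·c = 6371 × 1.2023 ≈ 7660 km.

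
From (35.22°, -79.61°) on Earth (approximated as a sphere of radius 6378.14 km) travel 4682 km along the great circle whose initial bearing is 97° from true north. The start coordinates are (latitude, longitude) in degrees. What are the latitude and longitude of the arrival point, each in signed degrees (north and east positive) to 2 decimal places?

Angular distance δ = d/R = 4682/6378.14 = 0.73407 rad; initial bearing θ = 1.6930 rad.
sin φ₂ = sin φ₁ cos δ + cos φ₁ sin δ cos θ = (0.5767)(0.7425) + (0.8169)(0.6699)(-0.1219) = 0.3615, so φ₂ = 21.19°.
Δλ = atan2(sin θ sin δ cos φ₁, cos δ − sin φ₁ sin φ₂) = atan2(0.5432, 0.5340) = 45.490°.
λ₂ = -79.610° + 45.490° = -34.12°.

21.19°, -34.12°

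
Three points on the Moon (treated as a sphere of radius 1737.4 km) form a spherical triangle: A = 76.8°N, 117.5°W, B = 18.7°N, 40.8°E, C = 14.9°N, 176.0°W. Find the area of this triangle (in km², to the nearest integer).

3861457 km²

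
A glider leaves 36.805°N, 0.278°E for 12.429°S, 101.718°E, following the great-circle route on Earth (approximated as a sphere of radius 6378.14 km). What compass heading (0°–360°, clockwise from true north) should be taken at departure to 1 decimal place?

93.4°

Δλ = 101.440° = 1.7705 rad.
y = sin Δλ · cos φ₂ = (0.9801)(0.9766) = 0.9572
x = cos φ₁ sin φ₂ − sin φ₁ cos φ₂ cos Δλ = (0.8007)(-0.2152) − (0.5991)(0.9766)(-0.1983) = -0.0563
θ = atan2(y, x) = 93.37°, so the bearing is 93.4°.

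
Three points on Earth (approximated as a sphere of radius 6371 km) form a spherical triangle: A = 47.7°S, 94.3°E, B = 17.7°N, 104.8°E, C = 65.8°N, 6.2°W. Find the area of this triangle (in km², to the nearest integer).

Side lengths (central angles): a = 1.4330, b = 2.3817, c = 1.1532 rad; semiperimeter s = 2.4840.
By l'Huilier's theorem, tan(E/4) = √[tan(s/2) tan((s−a)/2) tan((s−b)/2) tan((s−c)/2)], giving spherical excess E = 1.0221 rad.
Area = E·R² = 1.0221 × (6371)² ≈ 41487860 km².

41487860 km²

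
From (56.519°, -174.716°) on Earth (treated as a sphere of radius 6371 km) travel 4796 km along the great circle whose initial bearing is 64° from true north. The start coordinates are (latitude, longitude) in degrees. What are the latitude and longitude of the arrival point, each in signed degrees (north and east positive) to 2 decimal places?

50.72°, -98.66°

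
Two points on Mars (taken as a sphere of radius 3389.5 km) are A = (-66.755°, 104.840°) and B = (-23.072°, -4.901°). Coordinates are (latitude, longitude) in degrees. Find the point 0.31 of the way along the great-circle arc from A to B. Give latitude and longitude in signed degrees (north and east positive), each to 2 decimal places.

-65.98°, 43.40°

The central angle between A and B is δ = 1.3311 rad.
With f = 0.31, the slerp weights are sin((1−f)δ)/sin δ = 0.8180 and sin(fδ)/sin δ = 0.4128.
Weighted sum of the unit vectors: (0.8180)·(-0.1011,0.3815,-0.9188) + (0.4128)·(0.9166,-0.0786,-0.3919) = (0.2957, 0.2796, -0.9134).
Converting back: φ = atan2(z, √(x²+y²)) = -65.98°, λ = atan2(y, x) = 43.40°.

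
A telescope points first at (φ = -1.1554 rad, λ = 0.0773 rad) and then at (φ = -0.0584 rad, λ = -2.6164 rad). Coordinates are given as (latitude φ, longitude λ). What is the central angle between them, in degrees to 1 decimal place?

In radians: φ₁ = -1.1554, φ₂ = -0.0584, Δλ = -154.338° = -2.6937 rad.
cos c = sin φ₁ sin φ₂ + cos φ₁ cos φ₂ cos Δλ = (-0.9150)(-0.0584) + (0.4036)(0.9983)(-0.9014) = -0.30972,
so c = arccos(-0.30972) = 1.88570 rad.
So the angular separation is 108.0°.

108.0°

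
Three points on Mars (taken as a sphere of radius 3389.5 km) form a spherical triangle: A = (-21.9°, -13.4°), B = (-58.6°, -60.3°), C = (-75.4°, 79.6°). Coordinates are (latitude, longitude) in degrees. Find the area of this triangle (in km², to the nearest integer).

Side lengths (central angles): a = 0.7590, b = 1.2146, c = 0.8650 rad; semiperimeter s = 1.4193.
By l'Huilier's theorem, tan(E/4) = √[tan(s/2) tan((s−a)/2) tan((s−b)/2) tan((s−c)/2)], giving spherical excess E = 0.3699 rad.
Area = E·R² = 0.3699 × (3389.5)² ≈ 4249273 km².

4249273 km²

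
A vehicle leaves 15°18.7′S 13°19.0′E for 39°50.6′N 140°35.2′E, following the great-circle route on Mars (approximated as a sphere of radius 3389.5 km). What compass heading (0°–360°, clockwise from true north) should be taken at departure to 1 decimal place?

51.0°

With φ₁ = -0.2672, φ₂ = 0.6954, Δλ = 2.2213 rad, the forward-azimuth formula gives
θ = atan2( sin Δλ cos φ₂ , cos φ₁ sin φ₂ − sin φ₁ cos φ₂ cos Δλ ) = atan2(0.6110, 0.4952) = 50.98°.
So the initial bearing is 51.0°.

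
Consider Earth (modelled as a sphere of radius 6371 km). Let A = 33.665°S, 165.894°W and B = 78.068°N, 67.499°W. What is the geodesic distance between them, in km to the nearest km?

With latitudes φ₁ = -33.665°, φ₂ = 78.068° and longitude difference Δλ = 98.395°:
cos c = sin φ₁ sin φ₂ + cos φ₁ cos φ₂ cos Δλ = (-0.5543)(0.9784) + (0.8323)(0.2068)(-0.1460) = -0.56748,
so c = arccos(-0.56748) = 2.17424 rad.
Distance = R·c = 6371 × 2.1742 ≈ 13852 km.

13852 km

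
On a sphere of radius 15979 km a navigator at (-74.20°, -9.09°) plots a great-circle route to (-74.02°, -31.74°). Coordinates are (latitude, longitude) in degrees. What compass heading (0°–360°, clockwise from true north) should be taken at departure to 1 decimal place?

With φ₁ = -1.2950, φ₂ = -1.2919, Δλ = -0.3953 rad, the forward-azimuth formula gives
θ = atan2( sin Δλ cos φ₂ , cos φ₁ sin φ₂ − sin φ₁ cos φ₂ cos Δλ ) = atan2(-0.1060, -0.0173) = -99.26°.
Adding 360° brings this into [0°, 360°): 260.7°.

260.7°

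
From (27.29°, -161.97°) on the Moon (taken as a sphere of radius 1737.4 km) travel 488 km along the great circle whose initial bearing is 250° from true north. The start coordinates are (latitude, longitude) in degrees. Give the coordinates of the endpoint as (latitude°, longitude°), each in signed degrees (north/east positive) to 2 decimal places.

20.87°, -178.16°

Angular distance δ = d/R = 488/1737.4 = 0.28088 rad; initial bearing θ = 4.3633 rad.
sin φ₂ = sin φ₁ cos δ + cos φ₁ sin δ cos θ = (0.4585)(0.9608) + (0.8887)(0.2772)(-0.3420) = 0.3563, so φ₂ = 20.87°.
Δλ = atan2(sin θ sin δ cos φ₁, cos δ − sin φ₁ sin φ₂) = atan2(-0.2315, 0.7975) = -16.187°.
λ₂ = -161.970° − 16.187° = -178.16°.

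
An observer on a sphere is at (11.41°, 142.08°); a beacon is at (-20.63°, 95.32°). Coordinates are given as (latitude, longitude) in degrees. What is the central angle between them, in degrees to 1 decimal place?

In radians: φ₁ = 0.1991, φ₂ = -0.3601, Δλ = -46.760° = -0.8161 rad.
Haversine: a = sin²(Δφ/2) + cos φ₁ cos φ₂ sin²(Δλ/2) = 0.0762 + (0.9802)(0.9359)(0.1575) = 0.22062.
Central angle c = 2·arcsin(√a) = 0.97791 rad.
So the angular separation is 56.0°.

56.0°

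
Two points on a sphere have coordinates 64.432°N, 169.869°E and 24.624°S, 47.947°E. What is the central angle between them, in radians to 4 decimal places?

Let φ₁ = 1.1246 rad, φ₂ = -0.4298 rad, and Δλ = -2.1279 rad.
Haversine: a = sin²(Δφ/2) + cos φ₁ cos φ₂ sin²(Δλ/2) = 0.4918 + (0.4316)(0.9091)(0.7644) = 0.79166.
Central angle c = 2·arcsin(√a) = 2.19360 rad.
So the angular separation is 2.1936 rad.

2.1936 rad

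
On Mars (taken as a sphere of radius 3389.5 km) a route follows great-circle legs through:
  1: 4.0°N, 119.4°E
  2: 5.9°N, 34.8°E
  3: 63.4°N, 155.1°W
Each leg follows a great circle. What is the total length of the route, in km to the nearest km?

11508 km

Leg 1→2: central angle 1.4701 rad, distance 4982.8 km.
Leg 2→3: central angle 1.9250 rad, distance 6524.8 km.
Total: 4982.8 + 6524.8 ≈ 11508 km.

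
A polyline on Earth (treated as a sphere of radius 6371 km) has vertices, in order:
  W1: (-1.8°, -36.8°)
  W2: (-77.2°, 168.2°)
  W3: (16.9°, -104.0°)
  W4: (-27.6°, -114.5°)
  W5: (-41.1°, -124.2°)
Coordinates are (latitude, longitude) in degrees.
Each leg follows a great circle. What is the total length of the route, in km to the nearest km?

Leg W1→W2: central angle 1.7417 rad, distance 11096.3 km.
Leg W2→W3: central angle 1.8497 rad, distance 11784.7 km.
Leg W3→W4: central angle 0.7967 rad, distance 5075.9 km.
Leg W4→W5: central angle 0.2735 rad, distance 1742.7 km.
Total: 11096.3 + 11784.7 + 5075.9 + 1742.7 ≈ 29700 km.

29700 km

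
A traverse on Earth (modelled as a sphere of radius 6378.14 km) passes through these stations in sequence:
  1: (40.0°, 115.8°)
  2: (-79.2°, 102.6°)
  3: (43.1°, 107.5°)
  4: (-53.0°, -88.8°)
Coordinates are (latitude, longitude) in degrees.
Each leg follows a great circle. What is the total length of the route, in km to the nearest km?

Leg 1→2: central angle 2.0848 rad, distance 13297.0 km.
Leg 2→3: central angle 2.1351 rad, distance 13618.2 km.
Leg 3→4: central angle 2.8857 rad, distance 18405.6 km.
Total: 13297.0 + 13618.2 + 18405.6 ≈ 45321 km.

45321 km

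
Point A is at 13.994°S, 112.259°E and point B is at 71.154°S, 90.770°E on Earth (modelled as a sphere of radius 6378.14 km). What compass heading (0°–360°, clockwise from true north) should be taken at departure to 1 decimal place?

188.0°

Δλ = -21.489° = -0.3751 rad.
y = sin Δλ · cos φ₂ = (-0.3663)(0.3230) = -0.1183
x = cos φ₁ sin φ₂ − sin φ₁ cos φ₂ cos Δλ = (0.9703)(-0.9464) − (-0.2418)(0.3230)(0.9305) = -0.8456
θ = atan2(y, x) = -172.03°; adding 360° gives 188.0°.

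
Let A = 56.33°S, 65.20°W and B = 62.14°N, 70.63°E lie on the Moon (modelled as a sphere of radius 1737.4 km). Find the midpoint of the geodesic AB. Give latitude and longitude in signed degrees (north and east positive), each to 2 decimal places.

Central angle δ = 2.7430 rad. Interpolating on the sphere with fraction f = 0.5:
P = [sin((1−f)δ)·A + sin(fδ)·B] / sin δ = 2.5256·A + 2.5256·B in Cartesian coordinates,
giving P = (0.9788, -0.1576, 0.1309), i.e. latitude 7.52°, longitude -9.15°.

7.52°, -9.15°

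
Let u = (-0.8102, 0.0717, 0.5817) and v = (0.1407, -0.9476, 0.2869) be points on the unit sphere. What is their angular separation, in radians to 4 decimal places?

1.5858 rad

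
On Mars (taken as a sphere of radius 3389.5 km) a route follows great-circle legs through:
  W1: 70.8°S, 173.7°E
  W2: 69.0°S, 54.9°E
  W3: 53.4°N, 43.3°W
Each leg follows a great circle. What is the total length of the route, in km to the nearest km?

10393 km

Leg W1→W2: central angle 0.6008 rad, distance 2036.5 km.
Leg W2→W3: central angle 2.4654 rad, distance 8356.5 km.
Total: 2036.5 + 8356.5 ≈ 10393 km.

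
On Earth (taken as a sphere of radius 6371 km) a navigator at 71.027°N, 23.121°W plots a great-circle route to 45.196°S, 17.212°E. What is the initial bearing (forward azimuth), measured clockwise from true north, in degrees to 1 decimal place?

148.3°

With φ₁ = 1.2397, φ₂ = -0.7888, Δλ = 0.7039 rad, the forward-azimuth formula gives
θ = atan2( sin Δλ cos φ₂ , cos φ₁ sin φ₂ − sin φ₁ cos φ₂ cos Δλ ) = atan2(0.4561, -0.7387) = 148.31°.
So the initial bearing is 148.3°.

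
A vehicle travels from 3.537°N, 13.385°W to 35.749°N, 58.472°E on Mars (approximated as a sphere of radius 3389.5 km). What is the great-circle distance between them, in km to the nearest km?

4333 km

With latitudes φ₁ = 3.537°, φ₂ = 35.749° and longitude difference Δλ = 71.857°:
cos c = sin φ₁ sin φ₂ + cos φ₁ cos φ₂ cos Δλ = (0.0617)(0.5842) + (0.9981)(0.8116)(0.3114) = 0.28828,
so c = arccos(0.28828) = 1.27837 rad.
Distance = R·c = 3389.5 × 1.2784 ≈ 4333 km.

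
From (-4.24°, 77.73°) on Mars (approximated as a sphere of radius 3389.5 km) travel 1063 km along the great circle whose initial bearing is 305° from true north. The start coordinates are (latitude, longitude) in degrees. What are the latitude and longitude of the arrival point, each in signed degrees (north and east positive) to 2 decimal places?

Angular distance δ = d/R = 1063/3389.5 = 0.31362 rad; initial bearing θ = 5.3233 rad.
sin φ₂ = sin φ₁ cos δ + cos φ₁ sin δ cos θ = (-0.0739)(0.9512) + (0.9973)(0.3085)(0.5736) = 0.1061, so φ₂ = 6.09°.
Δλ = atan2(sin θ sin δ cos φ₁, cos δ − sin φ₁ sin φ₂) = atan2(-0.2520, 0.9591) = -14.723°.
λ₂ = 77.730° − 14.723° = 63.01°.

6.09°, 63.01°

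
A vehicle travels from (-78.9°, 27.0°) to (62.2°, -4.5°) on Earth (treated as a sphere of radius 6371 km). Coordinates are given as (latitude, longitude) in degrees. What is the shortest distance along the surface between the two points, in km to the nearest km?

With latitudes φ₁ = -78.900°, φ₂ = 62.200° and longitude difference Δλ = -31.500°:
Haversine: a = sin²(Δφ/2) + cos φ₁ cos φ₂ sin²(Δλ/2) = 0.8891 + (0.1925)(0.4664)(0.0737) = 0.89574.
Central angle c = 2·arcsin(√a) = 2.48401 rad.
Distance = R·c = 6371 × 2.4840 ≈ 15826 km.

15826 km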